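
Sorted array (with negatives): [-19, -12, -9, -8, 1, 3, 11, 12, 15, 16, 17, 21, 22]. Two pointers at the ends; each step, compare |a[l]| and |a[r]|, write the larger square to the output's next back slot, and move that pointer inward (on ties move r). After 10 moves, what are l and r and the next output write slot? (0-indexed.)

l=3, r=5, next write slot=2

[0,12] |-19|<=|22| out[12]=484 → r--
[0,11] |-19|<=|21| out[11]=441 → r--
[0,10] |-19|>|17| out[10]=361 → l++
[1,10] |-12|<=|17| out[9]=289 → r--
[1,9] |-12|<=|16| out[8]=256 → r--
[1,8] |-12|<=|15| out[7]=225 → r--
[1,7] |-12|<=|12| out[6]=144 → r--
[1,6] |-12|>|11| out[5]=144 → l++
[2,6] |-9|<=|11| out[4]=121 → r--
[2,5] |-9|>|3| out[3]=81 → l++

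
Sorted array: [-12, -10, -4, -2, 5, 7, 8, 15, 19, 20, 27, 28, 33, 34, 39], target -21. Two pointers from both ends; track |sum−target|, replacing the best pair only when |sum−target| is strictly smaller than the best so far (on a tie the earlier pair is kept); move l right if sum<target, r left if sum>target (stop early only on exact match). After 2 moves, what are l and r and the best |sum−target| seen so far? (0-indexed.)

l=0 r=14: -12+39=27 d=48 *, r--
l=0 r=13: -12+34=22 d=43 *, r--

l=0, r=12, best |Δ|=43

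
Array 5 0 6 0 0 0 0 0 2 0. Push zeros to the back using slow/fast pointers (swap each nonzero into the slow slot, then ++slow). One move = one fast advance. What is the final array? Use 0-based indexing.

[5, 6, 2, 0, 0, 0, 0, 0, 0, 0]

(s=0,f=0) a[fast]=5≠0 swap→a[0]=5 → slow++,fast++
(s=1,f=1) a[fast]=0 → fast++
(s=1,f=2) a[fast]=6≠0 swap→a[1]=6 → slow++,fast++
(s=2,f=3) a[fast]=0 → fast++
(s=2,f=4) a[fast]=0 → fast++
(s=2,f=5) a[fast]=0 → fast++
(s=2,f=6) a[fast]=0 → fast++
(s=2,f=7) a[fast]=0 → fast++
(s=2,f=8) a[fast]=2≠0 swap→a[2]=2 → slow++,fast++
(s=3,f=9) a[fast]=0 → fast++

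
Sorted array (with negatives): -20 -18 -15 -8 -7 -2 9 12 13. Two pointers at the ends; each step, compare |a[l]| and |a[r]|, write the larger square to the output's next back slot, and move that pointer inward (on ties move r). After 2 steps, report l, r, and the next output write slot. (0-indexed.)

l=2, r=8, next write slot=6

[0,8] |-20|>|13| out[8]=400 → l++
[1,8] |-18|>|13| out[7]=324 → l++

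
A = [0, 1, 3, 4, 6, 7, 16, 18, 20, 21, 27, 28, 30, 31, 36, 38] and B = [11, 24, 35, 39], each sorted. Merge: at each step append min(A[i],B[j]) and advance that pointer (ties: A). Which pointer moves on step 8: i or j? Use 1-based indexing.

i=1 j=1: A[i]=0<=B[j]=11 take 0, i++
i=2 j=1: A[i]=1<=B[j]=11 take 1, i++
i=3 j=1: A[i]=3<=B[j]=11 take 3, i++
i=4 j=1: A[i]=4<=B[j]=11 take 4, i++
i=5 j=1: A[i]=6<=B[j]=11 take 6, i++
i=6 j=1: A[i]=7<=B[j]=11 take 7, i++
i=7 j=1: A[i]=16>B[j]=11 take 11, j++
i=7 j=2: A[i]=16<=B[j]=24 take 16, i++

i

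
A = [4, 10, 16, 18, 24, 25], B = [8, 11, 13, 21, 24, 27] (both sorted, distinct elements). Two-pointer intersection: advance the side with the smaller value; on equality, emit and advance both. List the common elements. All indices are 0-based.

[i=0,j=0] 4<8 → i++
[i=1,j=0] 10>8 → j++
[i=1,j=1] 10<11 → i++
[i=2,j=1] 16>11 → j++
[i=2,j=2] 16>13 → j++
[i=2,j=3] 16<21 → i++
[i=3,j=3] 18<21 → i++
[i=4,j=3] 24>21 → j++
[i=4,j=4] 24==24 emit → i++,j++
[i=5,j=5] 25<27 → i++

intersection = [24]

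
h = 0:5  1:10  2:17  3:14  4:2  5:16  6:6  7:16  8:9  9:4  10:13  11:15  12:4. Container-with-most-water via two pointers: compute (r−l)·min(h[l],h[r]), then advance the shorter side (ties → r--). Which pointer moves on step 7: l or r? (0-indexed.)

l=0 r=12: min(5,4)*12=48 best=48 *, r--
l=0 r=11: min(5,15)*11=55 best=55 *, l++
l=1 r=11: min(10,15)*10=100 best=100 *, l++
l=2 r=11: min(17,15)*9=135 best=135 *, r--
l=2 r=10: min(17,13)*8=104 best=135, r--
l=2 r=9: min(17,4)*7=28 best=135, r--
l=2 r=8: min(17,9)*6=54 best=135, r--

r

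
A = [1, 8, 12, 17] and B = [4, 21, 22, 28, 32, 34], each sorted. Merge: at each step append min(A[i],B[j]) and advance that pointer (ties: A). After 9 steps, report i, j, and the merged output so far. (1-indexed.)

i=1 j=1: A[i]=1<=B[j]=4 take 1, i++
i=2 j=1: A[i]=8>B[j]=4 take 4, j++
i=2 j=2: A[i]=8<=B[j]=21 take 8, i++
i=3 j=2: A[i]=12<=B[j]=21 take 12, i++
i=4 j=2: A[i]=17<=B[j]=21 take 17, i++
i=5 j=2: A done, take B[j]=21, j++
i=5 j=3: A done, take B[j]=22, j++
i=5 j=4: A done, take B[j]=28, j++
i=5 j=5: A done, take B[j]=32, j++

i=5, j=6, merged so far=[1, 4, 8, 12, 17, 21, 22, 28, 32]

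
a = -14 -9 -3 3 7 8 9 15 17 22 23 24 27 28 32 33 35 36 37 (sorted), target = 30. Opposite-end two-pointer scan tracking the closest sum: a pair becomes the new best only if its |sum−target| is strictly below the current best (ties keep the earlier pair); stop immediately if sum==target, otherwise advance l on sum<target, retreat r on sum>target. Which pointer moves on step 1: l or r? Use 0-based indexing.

l=0 r=18: -14+37=23 d=7 *, l++

l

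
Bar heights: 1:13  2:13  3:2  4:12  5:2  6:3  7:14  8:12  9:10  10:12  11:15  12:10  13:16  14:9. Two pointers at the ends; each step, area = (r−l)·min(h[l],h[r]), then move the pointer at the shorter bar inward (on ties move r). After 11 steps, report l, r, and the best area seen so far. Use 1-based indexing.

l=11, r=13, best area=156

l=1 r=14: min(13,9)*13=117 best=117 *, r--
l=1 r=13: min(13,16)*12=156 best=156 *, l++
l=2 r=13: min(13,16)*11=143 best=156, l++
l=3 r=13: min(2,16)*10=20 best=156, l++
l=4 r=13: min(12,16)*9=108 best=156, l++
l=5 r=13: min(2,16)*8=16 best=156, l++
l=6 r=13: min(3,16)*7=21 best=156, l++
l=7 r=13: min(14,16)*6=84 best=156, l++
l=8 r=13: min(12,16)*5=60 best=156, l++
l=9 r=13: min(10,16)*4=40 best=156, l++
l=10 r=13: min(12,16)*3=36 best=156, l++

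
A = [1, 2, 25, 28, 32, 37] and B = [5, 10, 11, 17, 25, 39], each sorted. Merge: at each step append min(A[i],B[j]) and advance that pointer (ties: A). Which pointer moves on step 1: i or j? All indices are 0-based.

i

i=0 j=0: A[i]=1<=B[j]=5 take 1, i++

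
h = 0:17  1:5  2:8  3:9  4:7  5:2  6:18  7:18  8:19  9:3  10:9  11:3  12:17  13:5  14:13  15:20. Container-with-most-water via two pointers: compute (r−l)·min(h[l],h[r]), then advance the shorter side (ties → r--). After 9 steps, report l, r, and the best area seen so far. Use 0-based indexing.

l=9, r=15, best area=255

l=0 r=15: min(17,20)*15=255 best=255 *, l++
l=1 r=15: min(5,20)*14=70 best=255, l++
l=2 r=15: min(8,20)*13=104 best=255, l++
l=3 r=15: min(9,20)*12=108 best=255, l++
l=4 r=15: min(7,20)*11=77 best=255, l++
l=5 r=15: min(2,20)*10=20 best=255, l++
l=6 r=15: min(18,20)*9=162 best=255, l++
l=7 r=15: min(18,20)*8=144 best=255, l++
l=8 r=15: min(19,20)*7=133 best=255, l++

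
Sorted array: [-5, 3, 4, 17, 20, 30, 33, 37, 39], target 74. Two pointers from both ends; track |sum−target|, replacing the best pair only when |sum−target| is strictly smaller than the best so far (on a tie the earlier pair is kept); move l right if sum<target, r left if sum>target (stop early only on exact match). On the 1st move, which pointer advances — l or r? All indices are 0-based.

l

l=0 r=8: -5+39=34 d=40 *, l++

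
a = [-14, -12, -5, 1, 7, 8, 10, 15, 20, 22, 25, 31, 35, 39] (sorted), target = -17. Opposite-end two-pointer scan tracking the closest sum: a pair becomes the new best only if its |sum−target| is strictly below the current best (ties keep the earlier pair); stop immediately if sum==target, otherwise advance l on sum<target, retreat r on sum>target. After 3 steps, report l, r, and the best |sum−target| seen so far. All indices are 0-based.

l=0, r=10, best |Δ|=34

l=0 r=13: -14+39=25 d=42 *, r--
l=0 r=12: -14+35=21 d=38 *, r--
l=0 r=11: -14+31=17 d=34 *, r--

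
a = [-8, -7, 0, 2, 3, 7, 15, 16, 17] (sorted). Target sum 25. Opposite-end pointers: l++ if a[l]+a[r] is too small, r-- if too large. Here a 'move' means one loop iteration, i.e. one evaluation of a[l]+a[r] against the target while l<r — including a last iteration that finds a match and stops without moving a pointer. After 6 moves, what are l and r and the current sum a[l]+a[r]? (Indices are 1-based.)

l=7, r=9, sum=32

[1,9] -8+17=9 <25 → l++
[2,9] -7+17=10 <25 → l++
[3,9] 0+17=17 <25 → l++
[4,9] 2+17=19 <25 → l++
[5,9] 3+17=20 <25 → l++
[6,9] 7+17=24 <25 → l++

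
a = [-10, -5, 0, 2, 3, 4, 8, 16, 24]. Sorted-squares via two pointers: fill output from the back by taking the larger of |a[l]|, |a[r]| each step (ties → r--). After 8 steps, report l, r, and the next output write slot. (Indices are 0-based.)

[0,8] |-10|<=|24| out[8]=576 → r--
[0,7] |-10|<=|16| out[7]=256 → r--
[0,6] |-10|>|8| out[6]=100 → l++
[1,6] |-5|<=|8| out[5]=64 → r--
[1,5] |-5|>|4| out[4]=25 → l++
[2,5] |0|<=|4| out[3]=16 → r--
[2,4] |0|<=|3| out[2]=9 → r--
[2,3] |0|<=|2| out[1]=4 → r--

l=2, r=2, next write slot=0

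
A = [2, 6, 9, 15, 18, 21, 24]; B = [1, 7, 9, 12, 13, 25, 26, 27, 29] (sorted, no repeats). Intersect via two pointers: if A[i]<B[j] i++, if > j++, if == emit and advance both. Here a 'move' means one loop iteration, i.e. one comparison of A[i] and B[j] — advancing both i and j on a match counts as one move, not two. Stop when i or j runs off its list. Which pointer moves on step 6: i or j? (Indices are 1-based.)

[i=1,j=1] 2>1 → j++
[i=1,j=2] 2<7 → i++
[i=2,j=2] 6<7 → i++
[i=3,j=2] 9>7 → j++
[i=3,j=3] 9==9 emit → i++,j++
[i=4,j=4] 15>12 → j++

j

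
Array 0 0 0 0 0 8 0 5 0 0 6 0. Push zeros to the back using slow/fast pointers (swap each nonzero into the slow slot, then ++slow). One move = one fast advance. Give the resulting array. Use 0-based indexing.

slow=0 fast=0: a[fast]=0, fast++
slow=0 fast=1: a[fast]=0, fast++
slow=0 fast=2: a[fast]=0, fast++
slow=0 fast=3: a[fast]=0, fast++
slow=0 fast=4: a[fast]=0, fast++
slow=0 fast=5: a[fast]=8≠0 swap→a[0]=8, slow++,fast++
slow=1 fast=6: a[fast]=0, fast++
slow=1 fast=7: a[fast]=5≠0 swap→a[1]=5, slow++,fast++
slow=2 fast=8: a[fast]=0, fast++
slow=2 fast=9: a[fast]=0, fast++
slow=2 fast=10: a[fast]=6≠0 swap→a[2]=6, slow++,fast++
slow=3 fast=11: a[fast]=0, fast++

[8, 5, 6, 0, 0, 0, 0, 0, 0, 0, 0, 0]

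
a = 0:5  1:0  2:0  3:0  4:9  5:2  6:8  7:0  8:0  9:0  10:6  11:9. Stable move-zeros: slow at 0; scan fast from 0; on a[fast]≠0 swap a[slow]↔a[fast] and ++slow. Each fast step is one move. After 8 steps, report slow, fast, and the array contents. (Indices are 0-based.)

slow=4, fast=8, a=[5, 9, 2, 8, 0, 0, 0, 0, 0, 0, 6, 9]

slow=0 fast=0: a[fast]=5≠0 swap→a[0]=5, slow++,fast++
slow=1 fast=1: a[fast]=0, fast++
slow=1 fast=2: a[fast]=0, fast++
slow=1 fast=3: a[fast]=0, fast++
slow=1 fast=4: a[fast]=9≠0 swap→a[1]=9, slow++,fast++
slow=2 fast=5: a[fast]=2≠0 swap→a[2]=2, slow++,fast++
slow=3 fast=6: a[fast]=8≠0 swap→a[3]=8, slow++,fast++
slow=4 fast=7: a[fast]=0, fast++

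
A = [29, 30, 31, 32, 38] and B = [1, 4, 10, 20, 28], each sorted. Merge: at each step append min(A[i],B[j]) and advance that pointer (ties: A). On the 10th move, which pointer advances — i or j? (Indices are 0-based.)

[i=0,j=0] A[i]=29>B[j]=1 take 1 → j++
[i=0,j=1] A[i]=29>B[j]=4 take 4 → j++
[i=0,j=2] A[i]=29>B[j]=10 take 10 → j++
[i=0,j=3] A[i]=29>B[j]=20 take 20 → j++
[i=0,j=4] A[i]=29>B[j]=28 take 28 → j++
[i=0,j=5] B done, take A[i]=29 → i++
[i=1,j=5] B done, take A[i]=30 → i++
[i=2,j=5] B done, take A[i]=31 → i++
[i=3,j=5] B done, take A[i]=32 → i++
[i=4,j=5] B done, take A[i]=38 → i++

i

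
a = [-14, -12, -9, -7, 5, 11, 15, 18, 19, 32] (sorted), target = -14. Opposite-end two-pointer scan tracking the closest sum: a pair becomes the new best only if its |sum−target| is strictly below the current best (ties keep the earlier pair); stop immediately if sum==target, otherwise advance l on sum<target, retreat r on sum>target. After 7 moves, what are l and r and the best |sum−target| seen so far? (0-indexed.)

l=0 r=9: -14+32=18 d=32 *, r--
l=0 r=8: -14+19=5 d=19 *, r--
l=0 r=7: -14+18=4 d=18 *, r--
l=0 r=6: -14+15=1 d=15 *, r--
l=0 r=5: -14+11=-3 d=11 *, r--
l=0 r=4: -14+5=-9 d=5 *, r--
l=0 r=3: -14+-7=-21 d=7, l++

l=1, r=3, best |Δ|=5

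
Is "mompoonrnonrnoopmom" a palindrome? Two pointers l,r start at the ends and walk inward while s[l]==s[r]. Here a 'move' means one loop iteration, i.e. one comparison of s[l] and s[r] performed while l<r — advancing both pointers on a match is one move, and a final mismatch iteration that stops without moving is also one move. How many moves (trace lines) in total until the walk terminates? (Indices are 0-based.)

9 moves

[0,18] 'm'=='m' → l++,r--
[1,17] 'o'=='o' → l++,r--
[2,16] 'm'=='m' → l++,r--
[3,15] 'p'=='p' → l++,r--
[4,14] 'o'=='o' → l++,r--
[5,13] 'o'=='o' → l++,r--
[6,12] 'n'=='n' → l++,r--
[7,11] 'r'=='r' → l++,r--
[8,10] 'n'=='n' → l++,r--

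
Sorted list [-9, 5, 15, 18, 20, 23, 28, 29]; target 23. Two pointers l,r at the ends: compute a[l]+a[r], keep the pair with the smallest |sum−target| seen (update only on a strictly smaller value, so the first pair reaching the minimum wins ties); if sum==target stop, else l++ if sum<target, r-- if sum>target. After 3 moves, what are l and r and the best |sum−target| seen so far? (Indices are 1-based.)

[1,8] -9+29=20 d=3 * → l++
[2,8] 5+29=34 d=11 → r--
[2,7] 5+28=33 d=10 → r--

l=2, r=6, best |Δ|=3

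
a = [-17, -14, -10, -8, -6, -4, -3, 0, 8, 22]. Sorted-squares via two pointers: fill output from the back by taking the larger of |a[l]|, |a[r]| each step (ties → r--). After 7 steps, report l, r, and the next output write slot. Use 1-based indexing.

l=1 r=10: |-17|<=|22| out[10]=484, r--
l=1 r=9: |-17|>|8| out[9]=289, l++
l=2 r=9: |-14|>|8| out[8]=196, l++
l=3 r=9: |-10|>|8| out[7]=100, l++
l=4 r=9: |-8|<=|8| out[6]=64, r--
l=4 r=8: |-8|>|0| out[5]=64, l++
l=5 r=8: |-6|>|0| out[4]=36, l++

l=6, r=8, next write slot=3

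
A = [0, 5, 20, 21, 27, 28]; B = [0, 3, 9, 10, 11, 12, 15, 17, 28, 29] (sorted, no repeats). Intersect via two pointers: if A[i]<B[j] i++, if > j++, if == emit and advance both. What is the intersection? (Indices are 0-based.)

intersection = [0, 28]

[i=0,j=0] 0==0 emit → i++,j++
[i=1,j=1] 5>3 → j++
[i=1,j=2] 5<9 → i++
[i=2,j=2] 20>9 → j++
[i=2,j=3] 20>10 → j++
[i=2,j=4] 20>11 → j++
[i=2,j=5] 20>12 → j++
[i=2,j=6] 20>15 → j++
[i=2,j=7] 20>17 → j++
[i=2,j=8] 20<28 → i++
[i=3,j=8] 21<28 → i++
[i=4,j=8] 27<28 → i++
[i=5,j=8] 28==28 emit → i++,j++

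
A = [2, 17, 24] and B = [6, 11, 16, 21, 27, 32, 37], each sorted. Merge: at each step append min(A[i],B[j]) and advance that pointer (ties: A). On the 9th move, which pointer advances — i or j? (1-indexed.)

[i=1,j=1] A[i]=2<=B[j]=6 take 2 → i++
[i=2,j=1] A[i]=17>B[j]=6 take 6 → j++
[i=2,j=2] A[i]=17>B[j]=11 take 11 → j++
[i=2,j=3] A[i]=17>B[j]=16 take 16 → j++
[i=2,j=4] A[i]=17<=B[j]=21 take 17 → i++
[i=3,j=4] A[i]=24>B[j]=21 take 21 → j++
[i=3,j=5] A[i]=24<=B[j]=27 take 24 → i++
[i=4,j=5] A done, take B[j]=27 → j++
[i=4,j=6] A done, take B[j]=32 → j++

j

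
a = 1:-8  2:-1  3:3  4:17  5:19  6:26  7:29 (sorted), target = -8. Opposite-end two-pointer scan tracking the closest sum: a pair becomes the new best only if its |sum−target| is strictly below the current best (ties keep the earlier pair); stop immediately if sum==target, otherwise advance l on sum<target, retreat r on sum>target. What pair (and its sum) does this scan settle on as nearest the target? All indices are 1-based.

pair (-8, -1) with sum -9 (|Δ|=1)

[1,7] -8+29=21 d=29 * → r--
[1,6] -8+26=18 d=26 * → r--
[1,5] -8+19=11 d=19 * → r--
[1,4] -8+17=9 d=17 * → r--
[1,3] -8+3=-5 d=3 * → r--
[1,2] -8+-1=-9 d=1 * → l++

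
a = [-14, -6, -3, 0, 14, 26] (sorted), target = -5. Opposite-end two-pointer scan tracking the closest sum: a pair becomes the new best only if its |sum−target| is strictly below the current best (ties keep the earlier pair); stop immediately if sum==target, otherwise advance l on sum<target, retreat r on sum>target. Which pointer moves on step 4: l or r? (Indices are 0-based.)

l

[0,5] -14+26=12 d=17 * → r--
[0,4] -14+14=0 d=5 * → r--
[0,3] -14+0=-14 d=9 → l++
[1,3] -6+0=-6 d=1 * → l++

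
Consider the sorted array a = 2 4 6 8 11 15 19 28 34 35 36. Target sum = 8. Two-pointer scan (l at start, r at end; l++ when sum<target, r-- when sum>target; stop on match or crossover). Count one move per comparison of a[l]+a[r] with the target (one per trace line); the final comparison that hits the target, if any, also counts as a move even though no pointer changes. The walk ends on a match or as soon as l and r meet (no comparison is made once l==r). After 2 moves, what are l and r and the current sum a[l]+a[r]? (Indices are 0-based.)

[0,10] 2+36=38 >8 → r--
[0,9] 2+35=37 >8 → r--

l=0, r=8, sum=36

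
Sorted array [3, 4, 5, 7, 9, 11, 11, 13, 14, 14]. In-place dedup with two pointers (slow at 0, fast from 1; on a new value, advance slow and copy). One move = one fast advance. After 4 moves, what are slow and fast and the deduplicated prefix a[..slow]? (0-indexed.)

(s=0,f=1) a[fast]=4≠a[slow]=3 write a[1]=4 → slow++,fast++
(s=1,f=2) a[fast]=5≠a[slow]=4 write a[2]=5 → slow++,fast++
(s=2,f=3) a[fast]=7≠a[slow]=5 write a[3]=7 → slow++,fast++
(s=3,f=4) a[fast]=9≠a[slow]=7 write a[4]=9 → slow++,fast++

slow=4, fast=5, prefix=[3, 4, 5, 7, 9]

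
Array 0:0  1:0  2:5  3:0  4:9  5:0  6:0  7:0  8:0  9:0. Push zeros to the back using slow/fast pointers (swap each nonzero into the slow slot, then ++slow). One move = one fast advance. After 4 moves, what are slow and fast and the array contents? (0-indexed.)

slow=1, fast=4, a=[5, 0, 0, 0, 9, 0, 0, 0, 0, 0]

slow=0 fast=0: a[fast]=0, fast++
slow=0 fast=1: a[fast]=0, fast++
slow=0 fast=2: a[fast]=5≠0 swap→a[0]=5, slow++,fast++
slow=1 fast=3: a[fast]=0, fast++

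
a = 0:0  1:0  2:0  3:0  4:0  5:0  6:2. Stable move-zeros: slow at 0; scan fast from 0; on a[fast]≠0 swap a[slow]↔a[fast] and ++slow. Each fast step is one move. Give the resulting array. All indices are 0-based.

slow=0 fast=0: a[fast]=0, fast++
slow=0 fast=1: a[fast]=0, fast++
slow=0 fast=2: a[fast]=0, fast++
slow=0 fast=3: a[fast]=0, fast++
slow=0 fast=4: a[fast]=0, fast++
slow=0 fast=5: a[fast]=0, fast++
slow=0 fast=6: a[fast]=2≠0 swap→a[0]=2, slow++,fast++

[2, 0, 0, 0, 0, 0, 0]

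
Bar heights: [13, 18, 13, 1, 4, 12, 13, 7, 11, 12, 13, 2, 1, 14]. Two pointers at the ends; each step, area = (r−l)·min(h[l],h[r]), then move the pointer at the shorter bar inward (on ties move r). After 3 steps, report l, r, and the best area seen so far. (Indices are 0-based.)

l=1, r=11, best area=169

l=0 r=13: min(13,14)*13=169 best=169 *, l++
l=1 r=13: min(18,14)*12=168 best=169, r--
l=1 r=12: min(18,1)*11=11 best=169, r--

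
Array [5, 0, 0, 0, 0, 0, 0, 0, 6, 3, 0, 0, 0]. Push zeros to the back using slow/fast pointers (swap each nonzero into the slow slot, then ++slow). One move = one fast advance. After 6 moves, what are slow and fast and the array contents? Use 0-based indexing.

(s=0,f=0) a[fast]=5≠0 swap→a[0]=5 → slow++,fast++
(s=1,f=1) a[fast]=0 → fast++
(s=1,f=2) a[fast]=0 → fast++
(s=1,f=3) a[fast]=0 → fast++
(s=1,f=4) a[fast]=0 → fast++
(s=1,f=5) a[fast]=0 → fast++

slow=1, fast=6, a=[5, 0, 0, 0, 0, 0, 0, 0, 6, 3, 0, 0, 0]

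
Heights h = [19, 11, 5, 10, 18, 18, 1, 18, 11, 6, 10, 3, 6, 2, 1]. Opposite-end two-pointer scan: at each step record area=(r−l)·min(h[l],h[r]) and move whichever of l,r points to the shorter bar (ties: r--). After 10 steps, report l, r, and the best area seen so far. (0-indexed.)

l=0, r=4, best area=126

[0,14] min(19,1)*14=14 best=14 * → r--
[0,13] min(19,2)*13=26 best=26 * → r--
[0,12] min(19,6)*12=72 best=72 * → r--
[0,11] min(19,3)*11=33 best=72 → r--
[0,10] min(19,10)*10=100 best=100 * → r--
[0,9] min(19,6)*9=54 best=100 → r--
[0,8] min(19,11)*8=88 best=100 → r--
[0,7] min(19,18)*7=126 best=126 * → r--
[0,6] min(19,1)*6=6 best=126 → r--
[0,5] min(19,18)*5=90 best=126 → r--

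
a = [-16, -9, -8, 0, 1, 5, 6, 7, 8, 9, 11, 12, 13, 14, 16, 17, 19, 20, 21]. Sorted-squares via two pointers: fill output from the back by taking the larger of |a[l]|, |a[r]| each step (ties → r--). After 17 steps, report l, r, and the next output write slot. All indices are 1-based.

l=1 r=19: |-16|<=|21| out[19]=441, r--
l=1 r=18: |-16|<=|20| out[18]=400, r--
l=1 r=17: |-16|<=|19| out[17]=361, r--
l=1 r=16: |-16|<=|17| out[16]=289, r--
l=1 r=15: |-16|<=|16| out[15]=256, r--
l=1 r=14: |-16|>|14| out[14]=256, l++
l=2 r=14: |-9|<=|14| out[13]=196, r--
l=2 r=13: |-9|<=|13| out[12]=169, r--
l=2 r=12: |-9|<=|12| out[11]=144, r--
l=2 r=11: |-9|<=|11| out[10]=121, r--
l=2 r=10: |-9|<=|9| out[9]=81, r--
l=2 r=9: |-9|>|8| out[8]=81, l++
l=3 r=9: |-8|<=|8| out[7]=64, r--
l=3 r=8: |-8|>|7| out[6]=64, l++
l=4 r=8: |0|<=|7| out[5]=49, r--
l=4 r=7: |0|<=|6| out[4]=36, r--
l=4 r=6: |0|<=|5| out[3]=25, r--

l=4, r=5, next write slot=2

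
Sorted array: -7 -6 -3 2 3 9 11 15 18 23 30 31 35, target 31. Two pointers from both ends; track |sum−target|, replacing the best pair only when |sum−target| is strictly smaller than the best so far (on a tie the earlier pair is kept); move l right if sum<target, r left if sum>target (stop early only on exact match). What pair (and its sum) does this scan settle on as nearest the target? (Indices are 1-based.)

l=1 r=13: -7+35=28 d=3 *, l++
l=2 r=13: -6+35=29 d=2 *, l++
l=3 r=13: -3+35=32 d=1 *, r--
l=3 r=12: -3+31=28 d=3, l++
l=4 r=12: 2+31=33 d=2, r--
l=4 r=11: 2+30=32 d=1, r--
l=4 r=10: 2+23=25 d=6, l++
l=5 r=10: 3+23=26 d=5, l++
l=6 r=10: 9+23=32 d=1, r--
l=6 r=9: 9+18=27 d=4, l++
l=7 r=9: 11+18=29 d=2, l++
l=8 r=9: 15+18=33 d=2, r--

pair (-3, 35) with sum 32 (|Δ|=1)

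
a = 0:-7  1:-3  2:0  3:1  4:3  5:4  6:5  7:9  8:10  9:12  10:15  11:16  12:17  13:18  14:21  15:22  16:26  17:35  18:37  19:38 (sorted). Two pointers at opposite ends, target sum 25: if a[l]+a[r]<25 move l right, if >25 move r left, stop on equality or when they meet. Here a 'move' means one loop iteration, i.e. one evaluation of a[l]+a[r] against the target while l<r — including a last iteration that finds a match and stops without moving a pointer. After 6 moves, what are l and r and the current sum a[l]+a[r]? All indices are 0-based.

l=2, r=15, sum=22

[0,19] -7+38=31 >25 → r--
[0,18] -7+37=30 >25 → r--
[0,17] -7+35=28 >25 → r--
[0,16] -7+26=19 <25 → l++
[1,16] -3+26=23 <25 → l++
[2,16] 0+26=26 >25 → r--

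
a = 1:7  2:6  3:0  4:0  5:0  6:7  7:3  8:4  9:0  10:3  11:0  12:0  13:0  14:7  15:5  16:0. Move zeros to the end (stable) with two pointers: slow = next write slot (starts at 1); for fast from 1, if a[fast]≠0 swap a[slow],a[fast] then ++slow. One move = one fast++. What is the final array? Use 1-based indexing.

[7, 6, 7, 3, 4, 3, 7, 5, 0, 0, 0, 0, 0, 0, 0, 0]

slow=1 fast=1: a[fast]=7≠0 swap→a[1]=7, slow++,fast++
slow=2 fast=2: a[fast]=6≠0 swap→a[2]=6, slow++,fast++
slow=3 fast=3: a[fast]=0, fast++
slow=3 fast=4: a[fast]=0, fast++
slow=3 fast=5: a[fast]=0, fast++
slow=3 fast=6: a[fast]=7≠0 swap→a[3]=7, slow++,fast++
slow=4 fast=7: a[fast]=3≠0 swap→a[4]=3, slow++,fast++
slow=5 fast=8: a[fast]=4≠0 swap→a[5]=4, slow++,fast++
slow=6 fast=9: a[fast]=0, fast++
slow=6 fast=10: a[fast]=3≠0 swap→a[6]=3, slow++,fast++
slow=7 fast=11: a[fast]=0, fast++
slow=7 fast=12: a[fast]=0, fast++
slow=7 fast=13: a[fast]=0, fast++
slow=7 fast=14: a[fast]=7≠0 swap→a[7]=7, slow++,fast++
slow=8 fast=15: a[fast]=5≠0 swap→a[8]=5, slow++,fast++
slow=9 fast=16: a[fast]=0, fast++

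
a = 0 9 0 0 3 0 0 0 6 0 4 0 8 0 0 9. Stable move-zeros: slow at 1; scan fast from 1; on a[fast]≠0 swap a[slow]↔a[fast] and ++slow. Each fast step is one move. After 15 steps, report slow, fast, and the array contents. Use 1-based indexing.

slow=6, fast=16, a=[9, 3, 6, 4, 8, 0, 0, 0, 0, 0, 0, 0, 0, 0, 0, 9]

(s=1,f=1) a[fast]=0 → fast++
(s=1,f=2) a[fast]=9≠0 swap→a[1]=9 → slow++,fast++
(s=2,f=3) a[fast]=0 → fast++
(s=2,f=4) a[fast]=0 → fast++
(s=2,f=5) a[fast]=3≠0 swap→a[2]=3 → slow++,fast++
(s=3,f=6) a[fast]=0 → fast++
(s=3,f=7) a[fast]=0 → fast++
(s=3,f=8) a[fast]=0 → fast++
(s=3,f=9) a[fast]=6≠0 swap→a[3]=6 → slow++,fast++
(s=4,f=10) a[fast]=0 → fast++
(s=4,f=11) a[fast]=4≠0 swap→a[4]=4 → slow++,fast++
(s=5,f=12) a[fast]=0 → fast++
(s=5,f=13) a[fast]=8≠0 swap→a[5]=8 → slow++,fast++
(s=6,f=14) a[fast]=0 → fast++
(s=6,f=15) a[fast]=0 → fast++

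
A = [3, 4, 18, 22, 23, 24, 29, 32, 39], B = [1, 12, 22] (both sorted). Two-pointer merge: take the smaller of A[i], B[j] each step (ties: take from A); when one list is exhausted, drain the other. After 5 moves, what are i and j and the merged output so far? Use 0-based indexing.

i=3, j=2, merged so far=[1, 3, 4, 12, 18]

[i=0,j=0] A[i]=3>B[j]=1 take 1 → j++
[i=0,j=1] A[i]=3<=B[j]=12 take 3 → i++
[i=1,j=1] A[i]=4<=B[j]=12 take 4 → i++
[i=2,j=1] A[i]=18>B[j]=12 take 12 → j++
[i=2,j=2] A[i]=18<=B[j]=22 take 18 → i++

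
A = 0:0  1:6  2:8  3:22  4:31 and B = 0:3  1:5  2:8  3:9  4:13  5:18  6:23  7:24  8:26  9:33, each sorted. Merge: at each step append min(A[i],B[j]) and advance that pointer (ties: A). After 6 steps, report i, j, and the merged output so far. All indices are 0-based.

i=0 j=0: A[i]=0<=B[j]=3 take 0, i++
i=1 j=0: A[i]=6>B[j]=3 take 3, j++
i=1 j=1: A[i]=6>B[j]=5 take 5, j++
i=1 j=2: A[i]=6<=B[j]=8 take 6, i++
i=2 j=2: A[i]=8<=B[j]=8 take 8, i++
i=3 j=2: A[i]=22>B[j]=8 take 8, j++

i=3, j=3, merged so far=[0, 3, 5, 6, 8, 8]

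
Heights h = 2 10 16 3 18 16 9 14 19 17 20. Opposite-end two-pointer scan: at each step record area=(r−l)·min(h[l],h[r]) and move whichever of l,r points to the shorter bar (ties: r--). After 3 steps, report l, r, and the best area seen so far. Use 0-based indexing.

[0,10] min(2,20)*10=20 best=20 * → l++
[1,10] min(10,20)*9=90 best=90 * → l++
[2,10] min(16,20)*8=128 best=128 * → l++

l=3, r=10, best area=128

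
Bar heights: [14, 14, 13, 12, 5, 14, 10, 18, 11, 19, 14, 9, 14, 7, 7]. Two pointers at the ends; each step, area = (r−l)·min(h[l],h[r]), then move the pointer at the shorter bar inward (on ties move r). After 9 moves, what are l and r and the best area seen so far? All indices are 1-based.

l=5, r=10, best area=168

[1,15] min(14,7)*14=98 best=98 * → r--
[1,14] min(14,7)*13=91 best=98 → r--
[1,13] min(14,14)*12=168 best=168 * → r--
[1,12] min(14,9)*11=99 best=168 → r--
[1,11] min(14,14)*10=140 best=168 → r--
[1,10] min(14,19)*9=126 best=168 → l++
[2,10] min(14,19)*8=112 best=168 → l++
[3,10] min(13,19)*7=91 best=168 → l++
[4,10] min(12,19)*6=72 best=168 → l++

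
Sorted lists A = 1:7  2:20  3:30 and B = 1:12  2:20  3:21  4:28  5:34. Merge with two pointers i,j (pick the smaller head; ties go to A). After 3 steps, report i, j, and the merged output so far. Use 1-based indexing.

[i=1,j=1] A[i]=7<=B[j]=12 take 7 → i++
[i=2,j=1] A[i]=20>B[j]=12 take 12 → j++
[i=2,j=2] A[i]=20<=B[j]=20 take 20 → i++

i=3, j=2, merged so far=[7, 12, 20]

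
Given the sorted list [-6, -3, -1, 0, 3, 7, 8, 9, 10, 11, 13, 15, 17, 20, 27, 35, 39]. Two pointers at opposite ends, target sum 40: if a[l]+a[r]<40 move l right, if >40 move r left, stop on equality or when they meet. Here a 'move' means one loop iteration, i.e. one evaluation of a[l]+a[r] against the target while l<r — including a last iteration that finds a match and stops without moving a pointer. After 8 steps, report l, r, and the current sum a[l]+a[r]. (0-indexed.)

l=6, r=14, sum=35

l=0 r=16: -6+39=33 <40, l++
l=1 r=16: -3+39=36 <40, l++
l=2 r=16: -1+39=38 <40, l++
l=3 r=16: 0+39=39 <40, l++
l=4 r=16: 3+39=42 >40, r--
l=4 r=15: 3+35=38 <40, l++
l=5 r=15: 7+35=42 >40, r--
l=5 r=14: 7+27=34 <40, l++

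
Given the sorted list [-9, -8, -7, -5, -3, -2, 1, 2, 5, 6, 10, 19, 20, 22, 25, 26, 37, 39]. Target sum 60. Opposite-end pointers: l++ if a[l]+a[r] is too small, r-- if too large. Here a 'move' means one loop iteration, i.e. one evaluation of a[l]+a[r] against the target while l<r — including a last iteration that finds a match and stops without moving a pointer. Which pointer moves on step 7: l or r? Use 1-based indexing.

l

[1,18] -9+39=30 <60 → l++
[2,18] -8+39=31 <60 → l++
[3,18] -7+39=32 <60 → l++
[4,18] -5+39=34 <60 → l++
[5,18] -3+39=36 <60 → l++
[6,18] -2+39=37 <60 → l++
[7,18] 1+39=40 <60 → l++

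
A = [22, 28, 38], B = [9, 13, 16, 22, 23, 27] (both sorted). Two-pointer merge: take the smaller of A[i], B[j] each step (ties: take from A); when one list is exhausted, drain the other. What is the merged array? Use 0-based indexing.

i=0 j=0: A[i]=22>B[j]=9 take 9, j++
i=0 j=1: A[i]=22>B[j]=13 take 13, j++
i=0 j=2: A[i]=22>B[j]=16 take 16, j++
i=0 j=3: A[i]=22<=B[j]=22 take 22, i++
i=1 j=3: A[i]=28>B[j]=22 take 22, j++
i=1 j=4: A[i]=28>B[j]=23 take 23, j++
i=1 j=5: A[i]=28>B[j]=27 take 27, j++
i=1 j=6: B done, take A[i]=28, i++
i=2 j=6: B done, take A[i]=38, i++

[9, 13, 16, 22, 22, 23, 27, 28, 38]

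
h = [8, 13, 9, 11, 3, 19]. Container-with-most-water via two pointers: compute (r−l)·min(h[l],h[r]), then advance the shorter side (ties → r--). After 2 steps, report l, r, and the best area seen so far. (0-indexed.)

l=0 r=5: min(8,19)*5=40 best=40 *, l++
l=1 r=5: min(13,19)*4=52 best=52 *, l++

l=2, r=5, best area=52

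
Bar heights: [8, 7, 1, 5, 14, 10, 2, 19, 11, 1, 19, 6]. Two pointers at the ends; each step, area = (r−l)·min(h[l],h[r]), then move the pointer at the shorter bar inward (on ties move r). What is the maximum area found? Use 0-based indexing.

l=0 r=11: min(8,6)*11=66 best=66 *, r--
l=0 r=10: min(8,19)*10=80 best=80 *, l++
l=1 r=10: min(7,19)*9=63 best=80, l++
l=2 r=10: min(1,19)*8=8 best=80, l++
l=3 r=10: min(5,19)*7=35 best=80, l++
l=4 r=10: min(14,19)*6=84 best=84 *, l++
l=5 r=10: min(10,19)*5=50 best=84, l++
l=6 r=10: min(2,19)*4=8 best=84, l++
l=7 r=10: min(19,19)*3=57 best=84, r--
l=7 r=9: min(19,1)*2=2 best=84, r--
l=7 r=8: min(19,11)*1=11 best=84, r--

max area = 84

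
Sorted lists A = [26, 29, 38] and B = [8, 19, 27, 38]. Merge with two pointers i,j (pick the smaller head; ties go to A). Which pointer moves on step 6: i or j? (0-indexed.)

i

i=0 j=0: A[i]=26>B[j]=8 take 8, j++
i=0 j=1: A[i]=26>B[j]=19 take 19, j++
i=0 j=2: A[i]=26<=B[j]=27 take 26, i++
i=1 j=2: A[i]=29>B[j]=27 take 27, j++
i=1 j=3: A[i]=29<=B[j]=38 take 29, i++
i=2 j=3: A[i]=38<=B[j]=38 take 38, i++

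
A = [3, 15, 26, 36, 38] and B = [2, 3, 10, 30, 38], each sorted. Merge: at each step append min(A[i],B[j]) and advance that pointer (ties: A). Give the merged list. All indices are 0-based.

[2, 3, 3, 10, 15, 26, 30, 36, 38, 38]

[i=0,j=0] A[i]=3>B[j]=2 take 2 → j++
[i=0,j=1] A[i]=3<=B[j]=3 take 3 → i++
[i=1,j=1] A[i]=15>B[j]=3 take 3 → j++
[i=1,j=2] A[i]=15>B[j]=10 take 10 → j++
[i=1,j=3] A[i]=15<=B[j]=30 take 15 → i++
[i=2,j=3] A[i]=26<=B[j]=30 take 26 → i++
[i=3,j=3] A[i]=36>B[j]=30 take 30 → j++
[i=3,j=4] A[i]=36<=B[j]=38 take 36 → i++
[i=4,j=4] A[i]=38<=B[j]=38 take 38 → i++
[i=5,j=4] A done, take B[j]=38 → j++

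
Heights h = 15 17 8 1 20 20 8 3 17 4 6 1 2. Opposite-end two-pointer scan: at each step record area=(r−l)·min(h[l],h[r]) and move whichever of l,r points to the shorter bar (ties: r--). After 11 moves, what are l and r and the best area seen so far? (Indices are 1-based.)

[1,13] min(15,2)*12=24 best=24 * → r--
[1,12] min(15,1)*11=11 best=24 → r--
[1,11] min(15,6)*10=60 best=60 * → r--
[1,10] min(15,4)*9=36 best=60 → r--
[1,9] min(15,17)*8=120 best=120 * → l++
[2,9] min(17,17)*7=119 best=120 → r--
[2,8] min(17,3)*6=18 best=120 → r--
[2,7] min(17,8)*5=40 best=120 → r--
[2,6] min(17,20)*4=68 best=120 → l++
[3,6] min(8,20)*3=24 best=120 → l++
[4,6] min(1,20)*2=2 best=120 → l++

l=5, r=6, best area=120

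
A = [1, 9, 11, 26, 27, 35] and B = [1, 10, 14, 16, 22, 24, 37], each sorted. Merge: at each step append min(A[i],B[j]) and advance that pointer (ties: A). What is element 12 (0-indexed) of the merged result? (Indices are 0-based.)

[i=0,j=0] A[i]=1<=B[j]=1 take 1 → i++
[i=1,j=0] A[i]=9>B[j]=1 take 1 → j++
[i=1,j=1] A[i]=9<=B[j]=10 take 9 → i++
[i=2,j=1] A[i]=11>B[j]=10 take 10 → j++
[i=2,j=2] A[i]=11<=B[j]=14 take 11 → i++
[i=3,j=2] A[i]=26>B[j]=14 take 14 → j++
[i=3,j=3] A[i]=26>B[j]=16 take 16 → j++
[i=3,j=4] A[i]=26>B[j]=22 take 22 → j++
[i=3,j=5] A[i]=26>B[j]=24 take 24 → j++
[i=3,j=6] A[i]=26<=B[j]=37 take 26 → i++
[i=4,j=6] A[i]=27<=B[j]=37 take 27 → i++
[i=5,j=6] A[i]=35<=B[j]=37 take 35 → i++
[i=6,j=6] A done, take B[j]=37 → j++

merged[12] = 37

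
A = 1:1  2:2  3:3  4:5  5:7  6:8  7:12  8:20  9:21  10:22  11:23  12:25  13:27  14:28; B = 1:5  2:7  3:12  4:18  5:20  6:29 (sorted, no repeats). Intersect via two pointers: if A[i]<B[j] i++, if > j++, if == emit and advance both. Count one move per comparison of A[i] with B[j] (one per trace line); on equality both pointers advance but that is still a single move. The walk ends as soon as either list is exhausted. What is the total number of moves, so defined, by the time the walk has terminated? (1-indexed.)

i=1 j=1: 1<5, i++
i=2 j=1: 2<5, i++
i=3 j=1: 3<5, i++
i=4 j=1: 5==5 emit, i++,j++
i=5 j=2: 7==7 emit, i++,j++
i=6 j=3: 8<12, i++
i=7 j=3: 12==12 emit, i++,j++
i=8 j=4: 20>18, j++
i=8 j=5: 20==20 emit, i++,j++
i=9 j=6: 21<29, i++
i=10 j=6: 22<29, i++
i=11 j=6: 23<29, i++
i=12 j=6: 25<29, i++
i=13 j=6: 27<29, i++
i=14 j=6: 28<29, i++

15 moves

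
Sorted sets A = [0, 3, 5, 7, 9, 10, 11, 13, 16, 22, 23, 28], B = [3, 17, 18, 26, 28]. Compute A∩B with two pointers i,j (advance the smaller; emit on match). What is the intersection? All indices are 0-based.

intersection = [3, 28]

i=0 j=0: 0<3, i++
i=1 j=0: 3==3 emit, i++,j++
i=2 j=1: 5<17, i++
i=3 j=1: 7<17, i++
i=4 j=1: 9<17, i++
i=5 j=1: 10<17, i++
i=6 j=1: 11<17, i++
i=7 j=1: 13<17, i++
i=8 j=1: 16<17, i++
i=9 j=1: 22>17, j++
i=9 j=2: 22>18, j++
i=9 j=3: 22<26, i++
i=10 j=3: 23<26, i++
i=11 j=3: 28>26, j++
i=11 j=4: 28==28 emit, i++,j++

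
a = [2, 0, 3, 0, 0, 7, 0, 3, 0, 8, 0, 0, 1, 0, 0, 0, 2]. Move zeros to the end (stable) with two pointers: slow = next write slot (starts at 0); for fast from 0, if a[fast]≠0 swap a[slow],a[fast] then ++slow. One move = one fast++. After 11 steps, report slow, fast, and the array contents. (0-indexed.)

slow=5, fast=11, a=[2, 3, 7, 3, 8, 0, 0, 0, 0, 0, 0, 0, 1, 0, 0, 0, 2]

(s=0,f=0) a[fast]=2≠0 swap→a[0]=2 → slow++,fast++
(s=1,f=1) a[fast]=0 → fast++
(s=1,f=2) a[fast]=3≠0 swap→a[1]=3 → slow++,fast++
(s=2,f=3) a[fast]=0 → fast++
(s=2,f=4) a[fast]=0 → fast++
(s=2,f=5) a[fast]=7≠0 swap→a[2]=7 → slow++,fast++
(s=3,f=6) a[fast]=0 → fast++
(s=3,f=7) a[fast]=3≠0 swap→a[3]=3 → slow++,fast++
(s=4,f=8) a[fast]=0 → fast++
(s=4,f=9) a[fast]=8≠0 swap→a[4]=8 → slow++,fast++
(s=5,f=10) a[fast]=0 → fast++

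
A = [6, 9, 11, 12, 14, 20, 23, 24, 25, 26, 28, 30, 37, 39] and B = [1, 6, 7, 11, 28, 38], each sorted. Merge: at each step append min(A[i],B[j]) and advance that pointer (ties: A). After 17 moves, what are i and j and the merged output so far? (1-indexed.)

i=13, j=6, merged so far=[1, 6, 6, 7, 9, 11, 11, 12, 14, 20, 23, 24, 25, 26, 28, 28, 30]

i=1 j=1: A[i]=6>B[j]=1 take 1, j++
i=1 j=2: A[i]=6<=B[j]=6 take 6, i++
i=2 j=2: A[i]=9>B[j]=6 take 6, j++
i=2 j=3: A[i]=9>B[j]=7 take 7, j++
i=2 j=4: A[i]=9<=B[j]=11 take 9, i++
i=3 j=4: A[i]=11<=B[j]=11 take 11, i++
i=4 j=4: A[i]=12>B[j]=11 take 11, j++
i=4 j=5: A[i]=12<=B[j]=28 take 12, i++
i=5 j=5: A[i]=14<=B[j]=28 take 14, i++
i=6 j=5: A[i]=20<=B[j]=28 take 20, i++
i=7 j=5: A[i]=23<=B[j]=28 take 23, i++
i=8 j=5: A[i]=24<=B[j]=28 take 24, i++
i=9 j=5: A[i]=25<=B[j]=28 take 25, i++
i=10 j=5: A[i]=26<=B[j]=28 take 26, i++
i=11 j=5: A[i]=28<=B[j]=28 take 28, i++
i=12 j=5: A[i]=30>B[j]=28 take 28, j++
i=12 j=6: A[i]=30<=B[j]=38 take 30, i++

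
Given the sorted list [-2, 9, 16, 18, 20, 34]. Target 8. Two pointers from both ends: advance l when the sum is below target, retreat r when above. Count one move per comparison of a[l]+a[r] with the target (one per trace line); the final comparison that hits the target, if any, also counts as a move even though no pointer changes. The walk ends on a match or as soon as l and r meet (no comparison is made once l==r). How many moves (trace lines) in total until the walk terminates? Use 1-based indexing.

l=1 r=6: -2+34=32 >8, r--
l=1 r=5: -2+20=18 >8, r--
l=1 r=4: -2+18=16 >8, r--
l=1 r=3: -2+16=14 >8, r--
l=1 r=2: -2+9=7 <8, l++

5 moves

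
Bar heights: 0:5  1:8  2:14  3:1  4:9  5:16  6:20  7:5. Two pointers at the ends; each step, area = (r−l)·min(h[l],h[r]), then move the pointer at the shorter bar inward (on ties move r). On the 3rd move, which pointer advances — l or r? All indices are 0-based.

l=0 r=7: min(5,5)*7=35 best=35 *, r--
l=0 r=6: min(5,20)*6=30 best=35, l++
l=1 r=6: min(8,20)*5=40 best=40 *, l++

l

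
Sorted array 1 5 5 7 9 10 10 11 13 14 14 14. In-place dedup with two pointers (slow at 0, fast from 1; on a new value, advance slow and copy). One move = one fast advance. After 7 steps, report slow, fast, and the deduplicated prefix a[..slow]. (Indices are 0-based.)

(s=0,f=1) a[fast]=5≠a[slow]=1 write a[1]=5 → slow++,fast++
(s=1,f=2) a[fast]=5=a[slow] dup → fast++
(s=1,f=3) a[fast]=7≠a[slow]=5 write a[2]=7 → slow++,fast++
(s=2,f=4) a[fast]=9≠a[slow]=7 write a[3]=9 → slow++,fast++
(s=3,f=5) a[fast]=10≠a[slow]=9 write a[4]=10 → slow++,fast++
(s=4,f=6) a[fast]=10=a[slow] dup → fast++
(s=4,f=7) a[fast]=11≠a[slow]=10 write a[5]=11 → slow++,fast++

slow=5, fast=8, prefix=[1, 5, 7, 9, 10, 11]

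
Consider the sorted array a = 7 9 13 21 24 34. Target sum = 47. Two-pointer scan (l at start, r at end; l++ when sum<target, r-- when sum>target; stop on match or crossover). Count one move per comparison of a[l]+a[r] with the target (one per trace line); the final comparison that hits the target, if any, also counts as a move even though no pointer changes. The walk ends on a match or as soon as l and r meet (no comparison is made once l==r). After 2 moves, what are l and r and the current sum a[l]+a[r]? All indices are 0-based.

l=0 r=5: 7+34=41 <47, l++
l=1 r=5: 9+34=43 <47, l++

l=2, r=5, sum=47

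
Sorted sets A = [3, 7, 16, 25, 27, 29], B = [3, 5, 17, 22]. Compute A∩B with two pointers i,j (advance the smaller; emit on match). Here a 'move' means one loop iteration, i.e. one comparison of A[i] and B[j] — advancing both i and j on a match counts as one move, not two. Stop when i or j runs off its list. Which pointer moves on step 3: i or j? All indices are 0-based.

[i=0,j=0] 3==3 emit → i++,j++
[i=1,j=1] 7>5 → j++
[i=1,j=2] 7<17 → i++

i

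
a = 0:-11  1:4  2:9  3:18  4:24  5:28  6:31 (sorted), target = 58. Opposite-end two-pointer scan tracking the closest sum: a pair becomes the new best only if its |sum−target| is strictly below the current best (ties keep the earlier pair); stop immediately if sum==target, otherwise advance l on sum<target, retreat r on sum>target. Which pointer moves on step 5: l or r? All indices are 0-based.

[0,6] -11+31=20 d=38 * → l++
[1,6] 4+31=35 d=23 * → l++
[2,6] 9+31=40 d=18 * → l++
[3,6] 18+31=49 d=9 * → l++
[4,6] 24+31=55 d=3 * → l++

l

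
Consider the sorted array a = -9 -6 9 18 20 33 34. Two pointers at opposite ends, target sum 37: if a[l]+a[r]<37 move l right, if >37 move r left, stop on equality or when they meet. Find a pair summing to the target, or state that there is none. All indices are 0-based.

no pair

[0,6] -9+34=25 <37 → l++
[1,6] -6+34=28 <37 → l++
[2,6] 9+34=43 >37 → r--
[2,5] 9+33=42 >37 → r--
[2,4] 9+20=29 <37 → l++
[3,4] 18+20=38 >37 → r--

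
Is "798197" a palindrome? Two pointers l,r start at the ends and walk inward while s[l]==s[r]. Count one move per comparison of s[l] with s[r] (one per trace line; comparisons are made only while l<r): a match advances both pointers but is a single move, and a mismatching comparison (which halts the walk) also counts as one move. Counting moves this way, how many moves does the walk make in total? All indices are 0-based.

3 moves

l=0 r=5: '7'=='7', l++,r--
l=1 r=4: '9'=='9', l++,r--
l=2 r=3: '8'!='1', stop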